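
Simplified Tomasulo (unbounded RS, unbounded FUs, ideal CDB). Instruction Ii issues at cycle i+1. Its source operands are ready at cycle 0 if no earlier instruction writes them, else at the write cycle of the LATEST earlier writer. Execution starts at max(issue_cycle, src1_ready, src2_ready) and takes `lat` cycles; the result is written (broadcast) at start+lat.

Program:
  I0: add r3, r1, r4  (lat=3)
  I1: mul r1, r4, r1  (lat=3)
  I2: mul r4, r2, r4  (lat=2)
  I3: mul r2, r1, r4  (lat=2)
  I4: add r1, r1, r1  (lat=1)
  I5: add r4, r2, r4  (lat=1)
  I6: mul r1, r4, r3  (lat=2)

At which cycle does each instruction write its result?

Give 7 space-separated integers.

Answer: 4 5 5 7 6 8 10

Derivation:
I0 add r3: issue@1 deps=(None,None) exec_start@1 write@4
I1 mul r1: issue@2 deps=(None,None) exec_start@2 write@5
I2 mul r4: issue@3 deps=(None,None) exec_start@3 write@5
I3 mul r2: issue@4 deps=(1,2) exec_start@5 write@7
I4 add r1: issue@5 deps=(1,1) exec_start@5 write@6
I5 add r4: issue@6 deps=(3,2) exec_start@7 write@8
I6 mul r1: issue@7 deps=(5,0) exec_start@8 write@10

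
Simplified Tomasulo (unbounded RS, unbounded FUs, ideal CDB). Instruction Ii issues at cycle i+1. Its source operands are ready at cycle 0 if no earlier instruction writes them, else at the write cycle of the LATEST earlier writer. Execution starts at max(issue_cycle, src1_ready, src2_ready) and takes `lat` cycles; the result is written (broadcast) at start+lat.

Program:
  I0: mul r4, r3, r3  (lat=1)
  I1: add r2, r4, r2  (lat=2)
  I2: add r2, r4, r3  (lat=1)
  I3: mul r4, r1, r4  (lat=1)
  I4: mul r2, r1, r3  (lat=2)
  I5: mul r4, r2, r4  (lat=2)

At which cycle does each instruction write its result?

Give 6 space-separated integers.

I0 mul r4: issue@1 deps=(None,None) exec_start@1 write@2
I1 add r2: issue@2 deps=(0,None) exec_start@2 write@4
I2 add r2: issue@3 deps=(0,None) exec_start@3 write@4
I3 mul r4: issue@4 deps=(None,0) exec_start@4 write@5
I4 mul r2: issue@5 deps=(None,None) exec_start@5 write@7
I5 mul r4: issue@6 deps=(4,3) exec_start@7 write@9

Answer: 2 4 4 5 7 9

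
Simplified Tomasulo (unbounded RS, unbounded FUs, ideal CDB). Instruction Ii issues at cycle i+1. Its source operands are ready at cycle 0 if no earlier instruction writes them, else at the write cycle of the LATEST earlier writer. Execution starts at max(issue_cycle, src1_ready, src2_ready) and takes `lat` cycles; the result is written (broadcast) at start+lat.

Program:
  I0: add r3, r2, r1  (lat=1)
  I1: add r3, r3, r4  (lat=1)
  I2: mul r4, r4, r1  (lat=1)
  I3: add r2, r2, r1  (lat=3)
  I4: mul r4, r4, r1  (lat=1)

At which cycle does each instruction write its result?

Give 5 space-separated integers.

I0 add r3: issue@1 deps=(None,None) exec_start@1 write@2
I1 add r3: issue@2 deps=(0,None) exec_start@2 write@3
I2 mul r4: issue@3 deps=(None,None) exec_start@3 write@4
I3 add r2: issue@4 deps=(None,None) exec_start@4 write@7
I4 mul r4: issue@5 deps=(2,None) exec_start@5 write@6

Answer: 2 3 4 7 6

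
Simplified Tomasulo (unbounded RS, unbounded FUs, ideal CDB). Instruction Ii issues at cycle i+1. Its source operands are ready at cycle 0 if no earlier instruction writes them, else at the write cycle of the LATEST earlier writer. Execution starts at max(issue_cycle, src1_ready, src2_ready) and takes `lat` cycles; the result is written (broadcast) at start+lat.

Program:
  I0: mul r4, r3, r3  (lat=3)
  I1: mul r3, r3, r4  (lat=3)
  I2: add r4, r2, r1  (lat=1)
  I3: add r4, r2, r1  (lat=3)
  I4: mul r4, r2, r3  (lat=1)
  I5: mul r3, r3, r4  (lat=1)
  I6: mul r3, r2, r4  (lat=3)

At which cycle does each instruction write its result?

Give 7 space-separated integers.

Answer: 4 7 4 7 8 9 11

Derivation:
I0 mul r4: issue@1 deps=(None,None) exec_start@1 write@4
I1 mul r3: issue@2 deps=(None,0) exec_start@4 write@7
I2 add r4: issue@3 deps=(None,None) exec_start@3 write@4
I3 add r4: issue@4 deps=(None,None) exec_start@4 write@7
I4 mul r4: issue@5 deps=(None,1) exec_start@7 write@8
I5 mul r3: issue@6 deps=(1,4) exec_start@8 write@9
I6 mul r3: issue@7 deps=(None,4) exec_start@8 write@11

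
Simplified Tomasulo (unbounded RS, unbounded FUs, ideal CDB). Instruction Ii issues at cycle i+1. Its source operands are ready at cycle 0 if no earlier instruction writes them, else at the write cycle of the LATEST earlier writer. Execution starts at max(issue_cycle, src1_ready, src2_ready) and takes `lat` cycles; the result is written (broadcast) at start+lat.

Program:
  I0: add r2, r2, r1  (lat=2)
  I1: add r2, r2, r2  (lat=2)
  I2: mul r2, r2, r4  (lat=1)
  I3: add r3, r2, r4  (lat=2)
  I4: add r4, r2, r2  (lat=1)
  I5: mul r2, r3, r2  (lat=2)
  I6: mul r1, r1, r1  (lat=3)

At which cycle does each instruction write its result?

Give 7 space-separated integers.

I0 add r2: issue@1 deps=(None,None) exec_start@1 write@3
I1 add r2: issue@2 deps=(0,0) exec_start@3 write@5
I2 mul r2: issue@3 deps=(1,None) exec_start@5 write@6
I3 add r3: issue@4 deps=(2,None) exec_start@6 write@8
I4 add r4: issue@5 deps=(2,2) exec_start@6 write@7
I5 mul r2: issue@6 deps=(3,2) exec_start@8 write@10
I6 mul r1: issue@7 deps=(None,None) exec_start@7 write@10

Answer: 3 5 6 8 7 10 10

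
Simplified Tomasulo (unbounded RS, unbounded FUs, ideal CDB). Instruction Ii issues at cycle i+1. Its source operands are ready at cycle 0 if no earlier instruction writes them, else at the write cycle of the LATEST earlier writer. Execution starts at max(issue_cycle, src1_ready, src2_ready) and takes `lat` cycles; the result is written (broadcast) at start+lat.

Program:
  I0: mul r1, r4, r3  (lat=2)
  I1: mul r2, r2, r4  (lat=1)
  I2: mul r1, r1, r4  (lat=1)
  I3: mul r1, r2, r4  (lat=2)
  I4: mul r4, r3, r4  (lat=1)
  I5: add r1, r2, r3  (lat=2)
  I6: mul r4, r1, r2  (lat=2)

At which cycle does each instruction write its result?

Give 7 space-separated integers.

I0 mul r1: issue@1 deps=(None,None) exec_start@1 write@3
I1 mul r2: issue@2 deps=(None,None) exec_start@2 write@3
I2 mul r1: issue@3 deps=(0,None) exec_start@3 write@4
I3 mul r1: issue@4 deps=(1,None) exec_start@4 write@6
I4 mul r4: issue@5 deps=(None,None) exec_start@5 write@6
I5 add r1: issue@6 deps=(1,None) exec_start@6 write@8
I6 mul r4: issue@7 deps=(5,1) exec_start@8 write@10

Answer: 3 3 4 6 6 8 10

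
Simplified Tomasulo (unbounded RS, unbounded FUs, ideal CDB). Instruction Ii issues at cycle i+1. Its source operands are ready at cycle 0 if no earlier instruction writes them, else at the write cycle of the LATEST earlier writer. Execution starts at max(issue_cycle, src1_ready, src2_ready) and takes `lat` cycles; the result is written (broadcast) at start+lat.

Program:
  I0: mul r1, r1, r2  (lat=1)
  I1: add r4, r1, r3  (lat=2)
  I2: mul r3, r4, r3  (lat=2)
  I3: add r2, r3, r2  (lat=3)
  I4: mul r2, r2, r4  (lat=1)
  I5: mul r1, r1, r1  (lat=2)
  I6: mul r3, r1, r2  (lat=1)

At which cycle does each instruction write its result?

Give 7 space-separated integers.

I0 mul r1: issue@1 deps=(None,None) exec_start@1 write@2
I1 add r4: issue@2 deps=(0,None) exec_start@2 write@4
I2 mul r3: issue@3 deps=(1,None) exec_start@4 write@6
I3 add r2: issue@4 deps=(2,None) exec_start@6 write@9
I4 mul r2: issue@5 deps=(3,1) exec_start@9 write@10
I5 mul r1: issue@6 deps=(0,0) exec_start@6 write@8
I6 mul r3: issue@7 deps=(5,4) exec_start@10 write@11

Answer: 2 4 6 9 10 8 11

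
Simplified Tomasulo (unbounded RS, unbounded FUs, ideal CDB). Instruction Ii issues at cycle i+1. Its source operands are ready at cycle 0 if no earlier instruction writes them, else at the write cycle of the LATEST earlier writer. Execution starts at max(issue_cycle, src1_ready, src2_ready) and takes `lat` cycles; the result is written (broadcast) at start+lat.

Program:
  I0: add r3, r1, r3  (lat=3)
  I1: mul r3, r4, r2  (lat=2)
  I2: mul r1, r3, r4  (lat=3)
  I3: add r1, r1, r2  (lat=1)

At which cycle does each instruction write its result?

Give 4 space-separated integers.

I0 add r3: issue@1 deps=(None,None) exec_start@1 write@4
I1 mul r3: issue@2 deps=(None,None) exec_start@2 write@4
I2 mul r1: issue@3 deps=(1,None) exec_start@4 write@7
I3 add r1: issue@4 deps=(2,None) exec_start@7 write@8

Answer: 4 4 7 8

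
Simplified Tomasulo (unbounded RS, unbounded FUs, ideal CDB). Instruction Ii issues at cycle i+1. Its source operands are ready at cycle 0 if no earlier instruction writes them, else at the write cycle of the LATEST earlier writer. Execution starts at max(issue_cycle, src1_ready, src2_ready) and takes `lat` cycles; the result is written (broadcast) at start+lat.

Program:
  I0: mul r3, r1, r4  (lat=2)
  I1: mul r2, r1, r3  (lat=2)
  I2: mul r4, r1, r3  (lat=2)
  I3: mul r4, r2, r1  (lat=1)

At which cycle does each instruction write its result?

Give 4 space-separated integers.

I0 mul r3: issue@1 deps=(None,None) exec_start@1 write@3
I1 mul r2: issue@2 deps=(None,0) exec_start@3 write@5
I2 mul r4: issue@3 deps=(None,0) exec_start@3 write@5
I3 mul r4: issue@4 deps=(1,None) exec_start@5 write@6

Answer: 3 5 5 6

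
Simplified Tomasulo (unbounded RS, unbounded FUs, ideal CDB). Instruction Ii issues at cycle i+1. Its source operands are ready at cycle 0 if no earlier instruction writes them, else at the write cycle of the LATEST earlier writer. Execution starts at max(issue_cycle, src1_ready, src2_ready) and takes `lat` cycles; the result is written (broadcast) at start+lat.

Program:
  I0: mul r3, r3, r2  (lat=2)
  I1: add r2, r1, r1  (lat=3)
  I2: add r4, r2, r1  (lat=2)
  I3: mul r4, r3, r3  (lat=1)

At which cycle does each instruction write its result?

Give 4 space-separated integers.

I0 mul r3: issue@1 deps=(None,None) exec_start@1 write@3
I1 add r2: issue@2 deps=(None,None) exec_start@2 write@5
I2 add r4: issue@3 deps=(1,None) exec_start@5 write@7
I3 mul r4: issue@4 deps=(0,0) exec_start@4 write@5

Answer: 3 5 7 5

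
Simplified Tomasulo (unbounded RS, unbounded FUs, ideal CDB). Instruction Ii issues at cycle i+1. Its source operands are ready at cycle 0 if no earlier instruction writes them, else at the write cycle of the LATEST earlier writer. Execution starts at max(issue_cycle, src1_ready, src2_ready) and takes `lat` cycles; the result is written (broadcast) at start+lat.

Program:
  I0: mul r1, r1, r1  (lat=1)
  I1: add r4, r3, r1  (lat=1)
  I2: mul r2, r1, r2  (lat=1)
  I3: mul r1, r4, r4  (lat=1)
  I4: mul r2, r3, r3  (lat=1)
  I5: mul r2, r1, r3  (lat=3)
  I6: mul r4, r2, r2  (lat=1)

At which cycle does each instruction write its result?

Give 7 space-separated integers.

I0 mul r1: issue@1 deps=(None,None) exec_start@1 write@2
I1 add r4: issue@2 deps=(None,0) exec_start@2 write@3
I2 mul r2: issue@3 deps=(0,None) exec_start@3 write@4
I3 mul r1: issue@4 deps=(1,1) exec_start@4 write@5
I4 mul r2: issue@5 deps=(None,None) exec_start@5 write@6
I5 mul r2: issue@6 deps=(3,None) exec_start@6 write@9
I6 mul r4: issue@7 deps=(5,5) exec_start@9 write@10

Answer: 2 3 4 5 6 9 10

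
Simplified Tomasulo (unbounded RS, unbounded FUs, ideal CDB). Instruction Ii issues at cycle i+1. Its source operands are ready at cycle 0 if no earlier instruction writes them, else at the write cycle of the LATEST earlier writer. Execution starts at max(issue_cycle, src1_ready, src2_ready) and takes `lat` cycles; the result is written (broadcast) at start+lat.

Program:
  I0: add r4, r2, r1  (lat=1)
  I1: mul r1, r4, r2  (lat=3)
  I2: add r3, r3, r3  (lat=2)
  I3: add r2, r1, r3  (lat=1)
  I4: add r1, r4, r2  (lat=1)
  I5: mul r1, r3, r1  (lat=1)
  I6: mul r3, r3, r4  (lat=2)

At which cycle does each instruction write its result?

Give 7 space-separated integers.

Answer: 2 5 5 6 7 8 9

Derivation:
I0 add r4: issue@1 deps=(None,None) exec_start@1 write@2
I1 mul r1: issue@2 deps=(0,None) exec_start@2 write@5
I2 add r3: issue@3 deps=(None,None) exec_start@3 write@5
I3 add r2: issue@4 deps=(1,2) exec_start@5 write@6
I4 add r1: issue@5 deps=(0,3) exec_start@6 write@7
I5 mul r1: issue@6 deps=(2,4) exec_start@7 write@8
I6 mul r3: issue@7 deps=(2,0) exec_start@7 write@9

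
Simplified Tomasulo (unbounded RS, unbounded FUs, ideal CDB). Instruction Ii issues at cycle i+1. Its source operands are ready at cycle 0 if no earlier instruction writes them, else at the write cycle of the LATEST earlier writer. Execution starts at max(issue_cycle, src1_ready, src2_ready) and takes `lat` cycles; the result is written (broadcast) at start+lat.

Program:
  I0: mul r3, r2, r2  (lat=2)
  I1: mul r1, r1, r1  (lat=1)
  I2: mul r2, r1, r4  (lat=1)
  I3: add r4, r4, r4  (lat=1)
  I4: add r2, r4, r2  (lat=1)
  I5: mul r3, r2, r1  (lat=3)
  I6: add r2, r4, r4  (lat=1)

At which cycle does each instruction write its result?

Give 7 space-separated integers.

I0 mul r3: issue@1 deps=(None,None) exec_start@1 write@3
I1 mul r1: issue@2 deps=(None,None) exec_start@2 write@3
I2 mul r2: issue@3 deps=(1,None) exec_start@3 write@4
I3 add r4: issue@4 deps=(None,None) exec_start@4 write@5
I4 add r2: issue@5 deps=(3,2) exec_start@5 write@6
I5 mul r3: issue@6 deps=(4,1) exec_start@6 write@9
I6 add r2: issue@7 deps=(3,3) exec_start@7 write@8

Answer: 3 3 4 5 6 9 8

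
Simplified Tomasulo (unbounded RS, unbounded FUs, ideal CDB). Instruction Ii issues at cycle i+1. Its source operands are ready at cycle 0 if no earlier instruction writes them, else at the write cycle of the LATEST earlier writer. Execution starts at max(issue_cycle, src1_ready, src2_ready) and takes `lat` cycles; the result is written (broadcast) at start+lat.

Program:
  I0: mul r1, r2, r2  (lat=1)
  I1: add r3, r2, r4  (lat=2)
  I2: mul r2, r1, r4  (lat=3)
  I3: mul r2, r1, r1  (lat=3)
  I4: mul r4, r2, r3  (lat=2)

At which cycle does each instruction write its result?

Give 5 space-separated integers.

Answer: 2 4 6 7 9

Derivation:
I0 mul r1: issue@1 deps=(None,None) exec_start@1 write@2
I1 add r3: issue@2 deps=(None,None) exec_start@2 write@4
I2 mul r2: issue@3 deps=(0,None) exec_start@3 write@6
I3 mul r2: issue@4 deps=(0,0) exec_start@4 write@7
I4 mul r4: issue@5 deps=(3,1) exec_start@7 write@9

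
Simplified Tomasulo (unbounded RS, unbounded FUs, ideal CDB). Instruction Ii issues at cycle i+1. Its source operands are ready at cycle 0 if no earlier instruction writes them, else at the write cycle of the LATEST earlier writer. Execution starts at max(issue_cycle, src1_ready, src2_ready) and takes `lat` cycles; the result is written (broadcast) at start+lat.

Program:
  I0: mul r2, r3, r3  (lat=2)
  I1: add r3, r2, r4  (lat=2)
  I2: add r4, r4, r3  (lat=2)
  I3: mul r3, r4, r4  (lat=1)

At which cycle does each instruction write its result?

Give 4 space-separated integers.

Answer: 3 5 7 8

Derivation:
I0 mul r2: issue@1 deps=(None,None) exec_start@1 write@3
I1 add r3: issue@2 deps=(0,None) exec_start@3 write@5
I2 add r4: issue@3 deps=(None,1) exec_start@5 write@7
I3 mul r3: issue@4 deps=(2,2) exec_start@7 write@8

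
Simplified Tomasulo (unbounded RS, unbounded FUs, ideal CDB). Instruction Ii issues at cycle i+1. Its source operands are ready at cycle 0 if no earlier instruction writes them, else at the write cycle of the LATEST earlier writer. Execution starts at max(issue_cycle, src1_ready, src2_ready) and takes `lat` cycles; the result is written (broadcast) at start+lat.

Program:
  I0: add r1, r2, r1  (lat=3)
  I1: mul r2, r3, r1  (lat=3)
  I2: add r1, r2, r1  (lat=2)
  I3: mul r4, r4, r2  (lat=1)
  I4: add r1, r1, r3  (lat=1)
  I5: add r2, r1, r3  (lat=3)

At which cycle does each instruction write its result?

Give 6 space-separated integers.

I0 add r1: issue@1 deps=(None,None) exec_start@1 write@4
I1 mul r2: issue@2 deps=(None,0) exec_start@4 write@7
I2 add r1: issue@3 deps=(1,0) exec_start@7 write@9
I3 mul r4: issue@4 deps=(None,1) exec_start@7 write@8
I4 add r1: issue@5 deps=(2,None) exec_start@9 write@10
I5 add r2: issue@6 deps=(4,None) exec_start@10 write@13

Answer: 4 7 9 8 10 13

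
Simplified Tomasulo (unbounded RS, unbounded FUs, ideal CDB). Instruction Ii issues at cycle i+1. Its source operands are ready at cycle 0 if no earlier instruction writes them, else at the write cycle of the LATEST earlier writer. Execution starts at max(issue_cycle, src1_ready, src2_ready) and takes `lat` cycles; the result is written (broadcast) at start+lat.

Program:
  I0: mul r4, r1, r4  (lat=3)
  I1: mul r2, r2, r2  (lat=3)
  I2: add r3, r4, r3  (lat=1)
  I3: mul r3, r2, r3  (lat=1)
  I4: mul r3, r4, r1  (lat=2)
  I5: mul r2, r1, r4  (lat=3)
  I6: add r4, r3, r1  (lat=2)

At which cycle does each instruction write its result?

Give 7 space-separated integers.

I0 mul r4: issue@1 deps=(None,None) exec_start@1 write@4
I1 mul r2: issue@2 deps=(None,None) exec_start@2 write@5
I2 add r3: issue@3 deps=(0,None) exec_start@4 write@5
I3 mul r3: issue@4 deps=(1,2) exec_start@5 write@6
I4 mul r3: issue@5 deps=(0,None) exec_start@5 write@7
I5 mul r2: issue@6 deps=(None,0) exec_start@6 write@9
I6 add r4: issue@7 deps=(4,None) exec_start@7 write@9

Answer: 4 5 5 6 7 9 9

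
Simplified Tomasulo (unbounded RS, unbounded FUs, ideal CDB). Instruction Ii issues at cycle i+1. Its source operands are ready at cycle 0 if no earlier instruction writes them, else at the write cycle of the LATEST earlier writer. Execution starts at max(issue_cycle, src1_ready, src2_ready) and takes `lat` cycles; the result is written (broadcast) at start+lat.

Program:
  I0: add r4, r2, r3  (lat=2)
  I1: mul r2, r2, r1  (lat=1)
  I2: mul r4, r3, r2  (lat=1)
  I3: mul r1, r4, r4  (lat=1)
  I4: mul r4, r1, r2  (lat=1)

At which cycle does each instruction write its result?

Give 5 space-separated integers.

Answer: 3 3 4 5 6

Derivation:
I0 add r4: issue@1 deps=(None,None) exec_start@1 write@3
I1 mul r2: issue@2 deps=(None,None) exec_start@2 write@3
I2 mul r4: issue@3 deps=(None,1) exec_start@3 write@4
I3 mul r1: issue@4 deps=(2,2) exec_start@4 write@5
I4 mul r4: issue@5 deps=(3,1) exec_start@5 write@6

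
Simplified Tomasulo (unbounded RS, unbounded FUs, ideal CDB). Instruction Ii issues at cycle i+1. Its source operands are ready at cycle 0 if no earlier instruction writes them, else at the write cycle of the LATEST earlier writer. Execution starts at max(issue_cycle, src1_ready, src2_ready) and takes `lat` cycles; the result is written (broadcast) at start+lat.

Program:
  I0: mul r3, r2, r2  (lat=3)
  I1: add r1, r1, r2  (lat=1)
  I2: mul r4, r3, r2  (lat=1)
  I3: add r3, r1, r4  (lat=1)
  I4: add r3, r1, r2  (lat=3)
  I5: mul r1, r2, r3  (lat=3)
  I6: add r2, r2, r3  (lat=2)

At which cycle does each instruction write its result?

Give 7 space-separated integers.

I0 mul r3: issue@1 deps=(None,None) exec_start@1 write@4
I1 add r1: issue@2 deps=(None,None) exec_start@2 write@3
I2 mul r4: issue@3 deps=(0,None) exec_start@4 write@5
I3 add r3: issue@4 deps=(1,2) exec_start@5 write@6
I4 add r3: issue@5 deps=(1,None) exec_start@5 write@8
I5 mul r1: issue@6 deps=(None,4) exec_start@8 write@11
I6 add r2: issue@7 deps=(None,4) exec_start@8 write@10

Answer: 4 3 5 6 8 11 10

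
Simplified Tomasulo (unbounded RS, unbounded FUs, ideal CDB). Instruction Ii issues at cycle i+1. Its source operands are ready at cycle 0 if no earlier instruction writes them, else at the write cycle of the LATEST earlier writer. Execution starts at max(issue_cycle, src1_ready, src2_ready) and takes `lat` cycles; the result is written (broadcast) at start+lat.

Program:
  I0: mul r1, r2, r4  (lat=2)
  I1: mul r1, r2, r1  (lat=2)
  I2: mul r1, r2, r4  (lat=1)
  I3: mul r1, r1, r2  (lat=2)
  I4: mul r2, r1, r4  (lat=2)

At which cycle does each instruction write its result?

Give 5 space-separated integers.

Answer: 3 5 4 6 8

Derivation:
I0 mul r1: issue@1 deps=(None,None) exec_start@1 write@3
I1 mul r1: issue@2 deps=(None,0) exec_start@3 write@5
I2 mul r1: issue@3 deps=(None,None) exec_start@3 write@4
I3 mul r1: issue@4 deps=(2,None) exec_start@4 write@6
I4 mul r2: issue@5 deps=(3,None) exec_start@6 write@8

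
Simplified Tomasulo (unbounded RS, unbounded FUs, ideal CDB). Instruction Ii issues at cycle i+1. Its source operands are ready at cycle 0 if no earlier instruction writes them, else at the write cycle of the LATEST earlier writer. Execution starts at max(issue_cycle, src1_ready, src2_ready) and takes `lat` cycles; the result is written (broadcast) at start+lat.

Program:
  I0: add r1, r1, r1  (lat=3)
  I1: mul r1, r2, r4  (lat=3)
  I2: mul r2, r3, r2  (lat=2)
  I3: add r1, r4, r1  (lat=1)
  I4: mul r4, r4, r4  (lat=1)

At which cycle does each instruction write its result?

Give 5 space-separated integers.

Answer: 4 5 5 6 6

Derivation:
I0 add r1: issue@1 deps=(None,None) exec_start@1 write@4
I1 mul r1: issue@2 deps=(None,None) exec_start@2 write@5
I2 mul r2: issue@3 deps=(None,None) exec_start@3 write@5
I3 add r1: issue@4 deps=(None,1) exec_start@5 write@6
I4 mul r4: issue@5 deps=(None,None) exec_start@5 write@6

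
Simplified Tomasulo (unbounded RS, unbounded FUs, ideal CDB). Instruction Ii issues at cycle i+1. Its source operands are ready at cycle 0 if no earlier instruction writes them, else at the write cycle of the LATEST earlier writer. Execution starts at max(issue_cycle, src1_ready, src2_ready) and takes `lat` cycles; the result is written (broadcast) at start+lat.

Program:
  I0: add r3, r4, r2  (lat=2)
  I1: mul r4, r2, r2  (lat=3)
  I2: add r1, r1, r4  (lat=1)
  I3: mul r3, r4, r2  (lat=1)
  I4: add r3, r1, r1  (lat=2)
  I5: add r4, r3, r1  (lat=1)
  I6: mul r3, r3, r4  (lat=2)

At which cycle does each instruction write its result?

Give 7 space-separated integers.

I0 add r3: issue@1 deps=(None,None) exec_start@1 write@3
I1 mul r4: issue@2 deps=(None,None) exec_start@2 write@5
I2 add r1: issue@3 deps=(None,1) exec_start@5 write@6
I3 mul r3: issue@4 deps=(1,None) exec_start@5 write@6
I4 add r3: issue@5 deps=(2,2) exec_start@6 write@8
I5 add r4: issue@6 deps=(4,2) exec_start@8 write@9
I6 mul r3: issue@7 deps=(4,5) exec_start@9 write@11

Answer: 3 5 6 6 8 9 11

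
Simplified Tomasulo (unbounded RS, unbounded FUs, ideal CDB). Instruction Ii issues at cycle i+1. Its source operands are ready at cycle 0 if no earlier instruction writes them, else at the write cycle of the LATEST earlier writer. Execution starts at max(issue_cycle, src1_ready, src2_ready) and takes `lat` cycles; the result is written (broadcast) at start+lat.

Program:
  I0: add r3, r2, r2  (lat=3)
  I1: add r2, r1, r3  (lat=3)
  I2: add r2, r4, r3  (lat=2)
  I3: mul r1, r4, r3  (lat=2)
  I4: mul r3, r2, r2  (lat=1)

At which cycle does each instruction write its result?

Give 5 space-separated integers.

Answer: 4 7 6 6 7

Derivation:
I0 add r3: issue@1 deps=(None,None) exec_start@1 write@4
I1 add r2: issue@2 deps=(None,0) exec_start@4 write@7
I2 add r2: issue@3 deps=(None,0) exec_start@4 write@6
I3 mul r1: issue@4 deps=(None,0) exec_start@4 write@6
I4 mul r3: issue@5 deps=(2,2) exec_start@6 write@7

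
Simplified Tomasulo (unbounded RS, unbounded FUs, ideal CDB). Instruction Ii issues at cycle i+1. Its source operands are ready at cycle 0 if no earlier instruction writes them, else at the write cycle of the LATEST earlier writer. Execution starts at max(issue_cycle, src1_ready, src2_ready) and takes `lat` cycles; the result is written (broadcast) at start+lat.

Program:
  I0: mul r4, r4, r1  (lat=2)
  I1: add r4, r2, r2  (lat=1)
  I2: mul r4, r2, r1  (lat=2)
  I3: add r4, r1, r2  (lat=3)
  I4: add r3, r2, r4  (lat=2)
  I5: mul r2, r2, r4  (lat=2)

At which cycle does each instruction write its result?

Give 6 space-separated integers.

I0 mul r4: issue@1 deps=(None,None) exec_start@1 write@3
I1 add r4: issue@2 deps=(None,None) exec_start@2 write@3
I2 mul r4: issue@3 deps=(None,None) exec_start@3 write@5
I3 add r4: issue@4 deps=(None,None) exec_start@4 write@7
I4 add r3: issue@5 deps=(None,3) exec_start@7 write@9
I5 mul r2: issue@6 deps=(None,3) exec_start@7 write@9

Answer: 3 3 5 7 9 9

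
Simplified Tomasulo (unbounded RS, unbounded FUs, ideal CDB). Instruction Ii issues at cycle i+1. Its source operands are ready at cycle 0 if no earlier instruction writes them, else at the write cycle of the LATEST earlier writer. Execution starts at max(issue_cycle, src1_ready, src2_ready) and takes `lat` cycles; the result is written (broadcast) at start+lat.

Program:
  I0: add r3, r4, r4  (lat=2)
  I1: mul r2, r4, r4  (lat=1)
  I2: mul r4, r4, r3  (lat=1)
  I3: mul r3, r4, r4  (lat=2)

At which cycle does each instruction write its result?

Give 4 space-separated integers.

Answer: 3 3 4 6

Derivation:
I0 add r3: issue@1 deps=(None,None) exec_start@1 write@3
I1 mul r2: issue@2 deps=(None,None) exec_start@2 write@3
I2 mul r4: issue@3 deps=(None,0) exec_start@3 write@4
I3 mul r3: issue@4 deps=(2,2) exec_start@4 write@6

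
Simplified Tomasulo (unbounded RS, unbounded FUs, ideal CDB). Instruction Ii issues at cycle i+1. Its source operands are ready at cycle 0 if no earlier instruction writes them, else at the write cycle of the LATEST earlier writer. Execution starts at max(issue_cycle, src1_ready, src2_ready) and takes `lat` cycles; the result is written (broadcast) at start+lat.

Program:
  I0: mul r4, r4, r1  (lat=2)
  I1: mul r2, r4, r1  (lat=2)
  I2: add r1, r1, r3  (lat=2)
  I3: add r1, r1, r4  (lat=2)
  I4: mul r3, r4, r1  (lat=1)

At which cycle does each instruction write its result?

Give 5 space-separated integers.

I0 mul r4: issue@1 deps=(None,None) exec_start@1 write@3
I1 mul r2: issue@2 deps=(0,None) exec_start@3 write@5
I2 add r1: issue@3 deps=(None,None) exec_start@3 write@5
I3 add r1: issue@4 deps=(2,0) exec_start@5 write@7
I4 mul r3: issue@5 deps=(0,3) exec_start@7 write@8

Answer: 3 5 5 7 8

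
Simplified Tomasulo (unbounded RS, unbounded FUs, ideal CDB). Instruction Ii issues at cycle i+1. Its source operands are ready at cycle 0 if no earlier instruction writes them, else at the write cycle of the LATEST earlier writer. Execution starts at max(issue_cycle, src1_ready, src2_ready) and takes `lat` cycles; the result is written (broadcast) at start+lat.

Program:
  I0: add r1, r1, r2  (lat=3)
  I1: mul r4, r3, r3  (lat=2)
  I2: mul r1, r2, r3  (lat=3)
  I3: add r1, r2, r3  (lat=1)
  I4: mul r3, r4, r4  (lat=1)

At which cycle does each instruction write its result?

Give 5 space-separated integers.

Answer: 4 4 6 5 6

Derivation:
I0 add r1: issue@1 deps=(None,None) exec_start@1 write@4
I1 mul r4: issue@2 deps=(None,None) exec_start@2 write@4
I2 mul r1: issue@3 deps=(None,None) exec_start@3 write@6
I3 add r1: issue@4 deps=(None,None) exec_start@4 write@5
I4 mul r3: issue@5 deps=(1,1) exec_start@5 write@6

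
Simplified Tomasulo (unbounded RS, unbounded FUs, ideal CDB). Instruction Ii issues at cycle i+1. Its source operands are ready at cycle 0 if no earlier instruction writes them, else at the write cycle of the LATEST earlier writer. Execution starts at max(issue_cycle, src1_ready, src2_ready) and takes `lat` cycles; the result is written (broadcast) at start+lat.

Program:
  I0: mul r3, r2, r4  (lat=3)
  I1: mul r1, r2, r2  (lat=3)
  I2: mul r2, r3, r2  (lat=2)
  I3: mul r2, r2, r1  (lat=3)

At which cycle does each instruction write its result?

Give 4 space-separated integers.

I0 mul r3: issue@1 deps=(None,None) exec_start@1 write@4
I1 mul r1: issue@2 deps=(None,None) exec_start@2 write@5
I2 mul r2: issue@3 deps=(0,None) exec_start@4 write@6
I3 mul r2: issue@4 deps=(2,1) exec_start@6 write@9

Answer: 4 5 6 9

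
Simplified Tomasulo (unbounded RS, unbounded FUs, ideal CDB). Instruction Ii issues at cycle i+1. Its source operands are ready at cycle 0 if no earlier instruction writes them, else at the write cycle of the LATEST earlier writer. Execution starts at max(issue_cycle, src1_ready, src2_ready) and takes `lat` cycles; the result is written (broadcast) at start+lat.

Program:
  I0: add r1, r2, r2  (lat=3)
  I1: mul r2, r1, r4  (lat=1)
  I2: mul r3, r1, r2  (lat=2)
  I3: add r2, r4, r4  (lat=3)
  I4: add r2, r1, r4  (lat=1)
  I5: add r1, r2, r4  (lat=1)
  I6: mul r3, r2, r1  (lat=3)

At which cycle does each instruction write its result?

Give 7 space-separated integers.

I0 add r1: issue@1 deps=(None,None) exec_start@1 write@4
I1 mul r2: issue@2 deps=(0,None) exec_start@4 write@5
I2 mul r3: issue@3 deps=(0,1) exec_start@5 write@7
I3 add r2: issue@4 deps=(None,None) exec_start@4 write@7
I4 add r2: issue@5 deps=(0,None) exec_start@5 write@6
I5 add r1: issue@6 deps=(4,None) exec_start@6 write@7
I6 mul r3: issue@7 deps=(4,5) exec_start@7 write@10

Answer: 4 5 7 7 6 7 10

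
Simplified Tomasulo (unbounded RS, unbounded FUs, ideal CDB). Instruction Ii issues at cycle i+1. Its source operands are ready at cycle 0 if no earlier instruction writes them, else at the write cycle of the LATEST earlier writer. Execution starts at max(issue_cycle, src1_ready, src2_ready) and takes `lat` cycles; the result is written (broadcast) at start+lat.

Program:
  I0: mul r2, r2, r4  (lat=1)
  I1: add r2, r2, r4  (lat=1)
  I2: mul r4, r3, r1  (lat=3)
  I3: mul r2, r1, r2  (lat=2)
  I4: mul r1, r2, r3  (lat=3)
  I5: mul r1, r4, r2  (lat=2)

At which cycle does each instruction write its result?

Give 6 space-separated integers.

I0 mul r2: issue@1 deps=(None,None) exec_start@1 write@2
I1 add r2: issue@2 deps=(0,None) exec_start@2 write@3
I2 mul r4: issue@3 deps=(None,None) exec_start@3 write@6
I3 mul r2: issue@4 deps=(None,1) exec_start@4 write@6
I4 mul r1: issue@5 deps=(3,None) exec_start@6 write@9
I5 mul r1: issue@6 deps=(2,3) exec_start@6 write@8

Answer: 2 3 6 6 9 8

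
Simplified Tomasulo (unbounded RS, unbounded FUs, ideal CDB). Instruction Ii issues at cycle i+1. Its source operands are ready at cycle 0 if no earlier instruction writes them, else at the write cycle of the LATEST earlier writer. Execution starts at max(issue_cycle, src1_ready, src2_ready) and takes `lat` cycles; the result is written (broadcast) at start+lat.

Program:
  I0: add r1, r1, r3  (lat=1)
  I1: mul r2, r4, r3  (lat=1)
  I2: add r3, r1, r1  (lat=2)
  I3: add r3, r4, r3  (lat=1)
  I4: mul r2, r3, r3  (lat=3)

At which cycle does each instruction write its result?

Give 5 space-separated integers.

Answer: 2 3 5 6 9

Derivation:
I0 add r1: issue@1 deps=(None,None) exec_start@1 write@2
I1 mul r2: issue@2 deps=(None,None) exec_start@2 write@3
I2 add r3: issue@3 deps=(0,0) exec_start@3 write@5
I3 add r3: issue@4 deps=(None,2) exec_start@5 write@6
I4 mul r2: issue@5 deps=(3,3) exec_start@6 write@9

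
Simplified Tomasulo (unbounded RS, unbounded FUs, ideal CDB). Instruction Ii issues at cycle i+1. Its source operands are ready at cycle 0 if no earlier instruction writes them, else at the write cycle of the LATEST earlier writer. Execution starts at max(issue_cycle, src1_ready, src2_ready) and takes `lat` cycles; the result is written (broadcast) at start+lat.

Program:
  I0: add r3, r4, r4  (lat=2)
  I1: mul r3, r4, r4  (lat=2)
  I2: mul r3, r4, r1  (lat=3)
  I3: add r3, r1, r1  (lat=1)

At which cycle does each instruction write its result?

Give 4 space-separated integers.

I0 add r3: issue@1 deps=(None,None) exec_start@1 write@3
I1 mul r3: issue@2 deps=(None,None) exec_start@2 write@4
I2 mul r3: issue@3 deps=(None,None) exec_start@3 write@6
I3 add r3: issue@4 deps=(None,None) exec_start@4 write@5

Answer: 3 4 6 5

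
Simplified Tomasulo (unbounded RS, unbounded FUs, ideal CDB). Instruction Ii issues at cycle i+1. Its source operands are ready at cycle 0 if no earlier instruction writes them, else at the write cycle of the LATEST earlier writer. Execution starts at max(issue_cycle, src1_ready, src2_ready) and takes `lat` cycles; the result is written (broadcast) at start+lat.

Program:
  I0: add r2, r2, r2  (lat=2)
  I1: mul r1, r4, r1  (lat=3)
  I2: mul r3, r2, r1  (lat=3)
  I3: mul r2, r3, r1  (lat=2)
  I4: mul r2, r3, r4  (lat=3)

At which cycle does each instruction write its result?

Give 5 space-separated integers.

Answer: 3 5 8 10 11

Derivation:
I0 add r2: issue@1 deps=(None,None) exec_start@1 write@3
I1 mul r1: issue@2 deps=(None,None) exec_start@2 write@5
I2 mul r3: issue@3 deps=(0,1) exec_start@5 write@8
I3 mul r2: issue@4 deps=(2,1) exec_start@8 write@10
I4 mul r2: issue@5 deps=(2,None) exec_start@8 write@11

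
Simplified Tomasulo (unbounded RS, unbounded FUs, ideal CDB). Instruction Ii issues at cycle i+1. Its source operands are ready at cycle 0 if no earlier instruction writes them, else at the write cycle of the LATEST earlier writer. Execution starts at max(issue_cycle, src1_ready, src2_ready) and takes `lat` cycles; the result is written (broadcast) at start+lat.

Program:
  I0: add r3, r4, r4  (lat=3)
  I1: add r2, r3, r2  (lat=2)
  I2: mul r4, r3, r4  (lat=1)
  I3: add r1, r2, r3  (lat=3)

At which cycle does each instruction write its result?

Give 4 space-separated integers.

I0 add r3: issue@1 deps=(None,None) exec_start@1 write@4
I1 add r2: issue@2 deps=(0,None) exec_start@4 write@6
I2 mul r4: issue@3 deps=(0,None) exec_start@4 write@5
I3 add r1: issue@4 deps=(1,0) exec_start@6 write@9

Answer: 4 6 5 9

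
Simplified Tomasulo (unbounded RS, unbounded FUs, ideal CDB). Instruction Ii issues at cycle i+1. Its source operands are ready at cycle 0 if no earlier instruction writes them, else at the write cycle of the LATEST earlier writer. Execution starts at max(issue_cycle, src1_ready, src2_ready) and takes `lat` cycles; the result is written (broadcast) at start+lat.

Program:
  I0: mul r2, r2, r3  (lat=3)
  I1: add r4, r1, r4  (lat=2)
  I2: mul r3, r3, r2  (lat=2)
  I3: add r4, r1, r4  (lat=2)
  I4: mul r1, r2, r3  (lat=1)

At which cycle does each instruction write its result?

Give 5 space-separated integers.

I0 mul r2: issue@1 deps=(None,None) exec_start@1 write@4
I1 add r4: issue@2 deps=(None,None) exec_start@2 write@4
I2 mul r3: issue@3 deps=(None,0) exec_start@4 write@6
I3 add r4: issue@4 deps=(None,1) exec_start@4 write@6
I4 mul r1: issue@5 deps=(0,2) exec_start@6 write@7

Answer: 4 4 6 6 7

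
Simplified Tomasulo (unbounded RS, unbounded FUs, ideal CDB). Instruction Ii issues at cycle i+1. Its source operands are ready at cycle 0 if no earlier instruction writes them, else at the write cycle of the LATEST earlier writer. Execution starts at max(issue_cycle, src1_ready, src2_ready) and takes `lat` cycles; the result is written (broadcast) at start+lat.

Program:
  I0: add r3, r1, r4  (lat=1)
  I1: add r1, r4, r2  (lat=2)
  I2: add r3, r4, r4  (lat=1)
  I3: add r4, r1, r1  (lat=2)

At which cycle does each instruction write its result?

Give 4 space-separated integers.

I0 add r3: issue@1 deps=(None,None) exec_start@1 write@2
I1 add r1: issue@2 deps=(None,None) exec_start@2 write@4
I2 add r3: issue@3 deps=(None,None) exec_start@3 write@4
I3 add r4: issue@4 deps=(1,1) exec_start@4 write@6

Answer: 2 4 4 6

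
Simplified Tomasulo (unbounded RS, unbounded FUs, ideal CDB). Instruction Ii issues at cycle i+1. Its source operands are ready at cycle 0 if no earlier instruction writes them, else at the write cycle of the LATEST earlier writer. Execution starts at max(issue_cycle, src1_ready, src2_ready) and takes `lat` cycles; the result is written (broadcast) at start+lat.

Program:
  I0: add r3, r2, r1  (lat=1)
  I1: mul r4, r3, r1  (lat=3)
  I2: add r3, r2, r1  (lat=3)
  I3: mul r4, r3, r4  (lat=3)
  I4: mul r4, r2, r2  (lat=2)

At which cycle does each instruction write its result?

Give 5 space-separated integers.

Answer: 2 5 6 9 7

Derivation:
I0 add r3: issue@1 deps=(None,None) exec_start@1 write@2
I1 mul r4: issue@2 deps=(0,None) exec_start@2 write@5
I2 add r3: issue@3 deps=(None,None) exec_start@3 write@6
I3 mul r4: issue@4 deps=(2,1) exec_start@6 write@9
I4 mul r4: issue@5 deps=(None,None) exec_start@5 write@7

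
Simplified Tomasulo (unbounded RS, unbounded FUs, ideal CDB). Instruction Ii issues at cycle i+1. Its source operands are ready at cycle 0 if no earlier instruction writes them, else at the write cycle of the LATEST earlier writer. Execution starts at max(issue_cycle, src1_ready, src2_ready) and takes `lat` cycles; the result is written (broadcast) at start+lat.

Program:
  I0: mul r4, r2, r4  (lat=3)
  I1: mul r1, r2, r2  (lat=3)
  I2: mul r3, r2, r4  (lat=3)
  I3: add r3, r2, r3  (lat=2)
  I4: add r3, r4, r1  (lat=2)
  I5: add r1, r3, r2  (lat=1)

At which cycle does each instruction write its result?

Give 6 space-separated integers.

Answer: 4 5 7 9 7 8

Derivation:
I0 mul r4: issue@1 deps=(None,None) exec_start@1 write@4
I1 mul r1: issue@2 deps=(None,None) exec_start@2 write@5
I2 mul r3: issue@3 deps=(None,0) exec_start@4 write@7
I3 add r3: issue@4 deps=(None,2) exec_start@7 write@9
I4 add r3: issue@5 deps=(0,1) exec_start@5 write@7
I5 add r1: issue@6 deps=(4,None) exec_start@7 write@8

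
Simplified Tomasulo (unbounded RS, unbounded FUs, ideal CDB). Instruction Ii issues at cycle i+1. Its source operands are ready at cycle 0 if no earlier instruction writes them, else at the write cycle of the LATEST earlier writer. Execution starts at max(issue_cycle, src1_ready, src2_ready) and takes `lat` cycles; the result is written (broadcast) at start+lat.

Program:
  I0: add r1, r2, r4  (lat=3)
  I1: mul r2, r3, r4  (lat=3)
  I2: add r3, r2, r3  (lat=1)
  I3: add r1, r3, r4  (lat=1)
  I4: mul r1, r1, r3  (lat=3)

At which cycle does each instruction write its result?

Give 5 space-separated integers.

I0 add r1: issue@1 deps=(None,None) exec_start@1 write@4
I1 mul r2: issue@2 deps=(None,None) exec_start@2 write@5
I2 add r3: issue@3 deps=(1,None) exec_start@5 write@6
I3 add r1: issue@4 deps=(2,None) exec_start@6 write@7
I4 mul r1: issue@5 deps=(3,2) exec_start@7 write@10

Answer: 4 5 6 7 10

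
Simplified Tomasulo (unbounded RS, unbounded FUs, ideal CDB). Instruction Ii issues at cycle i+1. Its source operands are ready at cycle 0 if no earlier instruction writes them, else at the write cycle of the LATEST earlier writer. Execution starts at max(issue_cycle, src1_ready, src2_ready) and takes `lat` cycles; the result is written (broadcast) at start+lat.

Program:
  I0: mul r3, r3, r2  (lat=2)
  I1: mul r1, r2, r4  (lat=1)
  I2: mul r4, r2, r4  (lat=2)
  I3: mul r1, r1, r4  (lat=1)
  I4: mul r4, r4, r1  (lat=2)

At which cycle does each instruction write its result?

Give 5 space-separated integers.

I0 mul r3: issue@1 deps=(None,None) exec_start@1 write@3
I1 mul r1: issue@2 deps=(None,None) exec_start@2 write@3
I2 mul r4: issue@3 deps=(None,None) exec_start@3 write@5
I3 mul r1: issue@4 deps=(1,2) exec_start@5 write@6
I4 mul r4: issue@5 deps=(2,3) exec_start@6 write@8

Answer: 3 3 5 6 8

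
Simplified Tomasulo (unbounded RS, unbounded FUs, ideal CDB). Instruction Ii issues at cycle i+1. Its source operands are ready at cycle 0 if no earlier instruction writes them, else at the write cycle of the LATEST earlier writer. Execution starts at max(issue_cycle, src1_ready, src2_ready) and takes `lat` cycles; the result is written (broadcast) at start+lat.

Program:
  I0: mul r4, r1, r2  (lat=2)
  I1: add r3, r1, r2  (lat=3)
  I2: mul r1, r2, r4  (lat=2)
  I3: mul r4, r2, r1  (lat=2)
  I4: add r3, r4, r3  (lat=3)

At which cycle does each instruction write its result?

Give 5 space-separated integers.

I0 mul r4: issue@1 deps=(None,None) exec_start@1 write@3
I1 add r3: issue@2 deps=(None,None) exec_start@2 write@5
I2 mul r1: issue@3 deps=(None,0) exec_start@3 write@5
I3 mul r4: issue@4 deps=(None,2) exec_start@5 write@7
I4 add r3: issue@5 deps=(3,1) exec_start@7 write@10

Answer: 3 5 5 7 10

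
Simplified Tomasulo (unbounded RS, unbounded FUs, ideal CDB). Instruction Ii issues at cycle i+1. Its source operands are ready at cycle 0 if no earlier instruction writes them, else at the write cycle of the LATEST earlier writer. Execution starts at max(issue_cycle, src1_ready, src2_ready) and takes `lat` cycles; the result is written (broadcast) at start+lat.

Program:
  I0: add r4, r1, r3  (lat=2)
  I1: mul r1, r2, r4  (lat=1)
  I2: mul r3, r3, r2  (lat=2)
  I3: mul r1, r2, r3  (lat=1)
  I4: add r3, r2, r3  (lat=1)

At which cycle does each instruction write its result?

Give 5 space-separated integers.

Answer: 3 4 5 6 6

Derivation:
I0 add r4: issue@1 deps=(None,None) exec_start@1 write@3
I1 mul r1: issue@2 deps=(None,0) exec_start@3 write@4
I2 mul r3: issue@3 deps=(None,None) exec_start@3 write@5
I3 mul r1: issue@4 deps=(None,2) exec_start@5 write@6
I4 add r3: issue@5 deps=(None,2) exec_start@5 write@6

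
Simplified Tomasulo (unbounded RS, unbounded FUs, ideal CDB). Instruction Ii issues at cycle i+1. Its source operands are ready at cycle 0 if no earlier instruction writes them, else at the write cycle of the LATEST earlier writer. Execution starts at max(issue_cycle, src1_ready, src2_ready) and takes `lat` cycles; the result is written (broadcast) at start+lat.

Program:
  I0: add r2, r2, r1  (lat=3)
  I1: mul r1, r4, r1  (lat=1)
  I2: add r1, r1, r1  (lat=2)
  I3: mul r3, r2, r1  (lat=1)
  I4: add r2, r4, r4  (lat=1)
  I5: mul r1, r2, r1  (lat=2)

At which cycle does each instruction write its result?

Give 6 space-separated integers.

Answer: 4 3 5 6 6 8

Derivation:
I0 add r2: issue@1 deps=(None,None) exec_start@1 write@4
I1 mul r1: issue@2 deps=(None,None) exec_start@2 write@3
I2 add r1: issue@3 deps=(1,1) exec_start@3 write@5
I3 mul r3: issue@4 deps=(0,2) exec_start@5 write@6
I4 add r2: issue@5 deps=(None,None) exec_start@5 write@6
I5 mul r1: issue@6 deps=(4,2) exec_start@6 write@8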